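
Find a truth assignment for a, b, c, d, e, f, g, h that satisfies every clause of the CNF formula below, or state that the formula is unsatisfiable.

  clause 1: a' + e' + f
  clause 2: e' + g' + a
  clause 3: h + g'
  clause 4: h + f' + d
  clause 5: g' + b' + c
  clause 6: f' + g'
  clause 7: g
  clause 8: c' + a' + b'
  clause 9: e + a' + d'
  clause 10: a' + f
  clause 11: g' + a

UNSATISFIABLE

(g) alone gives g = 1.
(h) alone gives h = 1.
(f') alone gives f = 0.
(a') alone gives a = 0.
Now (a) is unsatisfied and unit — conflict.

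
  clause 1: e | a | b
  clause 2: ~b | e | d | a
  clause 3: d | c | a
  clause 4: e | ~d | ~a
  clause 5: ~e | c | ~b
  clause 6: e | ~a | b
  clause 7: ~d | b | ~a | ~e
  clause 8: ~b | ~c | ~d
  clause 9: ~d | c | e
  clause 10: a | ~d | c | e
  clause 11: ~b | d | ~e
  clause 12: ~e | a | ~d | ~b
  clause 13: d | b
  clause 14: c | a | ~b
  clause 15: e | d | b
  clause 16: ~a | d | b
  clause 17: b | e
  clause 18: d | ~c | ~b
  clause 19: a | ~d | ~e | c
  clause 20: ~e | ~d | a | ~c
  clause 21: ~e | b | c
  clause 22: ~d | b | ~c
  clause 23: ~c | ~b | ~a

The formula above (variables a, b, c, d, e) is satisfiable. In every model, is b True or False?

Suppose b = 0.
The clause (d) is unit, so d = 1.
The clause (e) is unit, so e = 1.
The clause (~a) is unit, so a = 0.
The clause (c) is unit, so c = 1.
Now (~c) is unsatisfied and unit — conflict.
So every satisfying assignment has b = True.

True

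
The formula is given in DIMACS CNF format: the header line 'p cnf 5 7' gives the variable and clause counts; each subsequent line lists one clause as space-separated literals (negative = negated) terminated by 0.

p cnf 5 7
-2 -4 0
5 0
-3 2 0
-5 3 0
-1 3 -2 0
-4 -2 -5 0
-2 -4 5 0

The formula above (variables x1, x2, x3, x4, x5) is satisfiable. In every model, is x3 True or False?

True

Suppose x3 = False.
Unit clause (x5) forces x5 = True.
That conflicts with the unit clause (¬x5).
So every satisfying assignment has x3 = True.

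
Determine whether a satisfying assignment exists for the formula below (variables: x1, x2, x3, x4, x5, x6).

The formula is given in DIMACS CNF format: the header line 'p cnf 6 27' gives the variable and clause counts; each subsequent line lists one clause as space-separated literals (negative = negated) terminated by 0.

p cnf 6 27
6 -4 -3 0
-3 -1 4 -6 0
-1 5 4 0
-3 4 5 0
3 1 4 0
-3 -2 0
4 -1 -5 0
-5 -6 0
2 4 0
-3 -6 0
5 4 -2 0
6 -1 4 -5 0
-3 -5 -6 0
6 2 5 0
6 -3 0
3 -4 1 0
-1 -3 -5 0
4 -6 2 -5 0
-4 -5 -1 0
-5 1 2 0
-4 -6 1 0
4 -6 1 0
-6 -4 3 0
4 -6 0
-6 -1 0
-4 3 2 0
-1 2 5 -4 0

Satisfiable

Suppose x3 = False.
Suppose x1 = True.
The clause (¬x6) is unit, so x6 = False.
Suppose x5 = False.
The clause (x4) is unit, so x4 = True.
The clause (x2) is unit, so x2 = True.
Every clause now holds.
A satisfying assignment: x1=True; x2=True; x3=False; x4=True; x5=False; x6=False.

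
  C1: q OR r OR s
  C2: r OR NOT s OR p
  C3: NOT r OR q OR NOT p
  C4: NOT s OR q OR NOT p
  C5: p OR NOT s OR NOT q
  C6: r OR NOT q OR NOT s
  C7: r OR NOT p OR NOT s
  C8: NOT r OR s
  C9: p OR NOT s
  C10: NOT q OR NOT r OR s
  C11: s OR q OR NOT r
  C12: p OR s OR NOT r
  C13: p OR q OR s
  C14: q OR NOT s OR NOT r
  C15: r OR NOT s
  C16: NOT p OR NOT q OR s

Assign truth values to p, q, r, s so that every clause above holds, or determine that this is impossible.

Case r = true:
From the singleton clause (s), s = true.
From the singleton clause (p), p = true.
From the singleton clause (q), q = true.
All clauses are satisfied.

p ↦ true, q ↦ true, r ↦ true, s ↦ true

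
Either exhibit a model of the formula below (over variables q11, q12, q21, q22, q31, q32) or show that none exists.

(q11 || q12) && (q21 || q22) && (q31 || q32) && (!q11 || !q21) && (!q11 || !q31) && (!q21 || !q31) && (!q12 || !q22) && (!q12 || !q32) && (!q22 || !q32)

UNSATISFIABLE

Try q11 = true.
Unit clause (!q21) forces q21 = false.
Unit clause (q22) forces q22 = true.
Unit clause (!q31) forces q31 = false.
Unit clause (q32) forces q32 = true.
But (!q32) is also a unit clause — contradiction.
Backtrack on q11: now try q11 = false.
Unit clause (q12) forces q12 = true.
Unit clause (!q22) forces q22 = false.
Unit clause (q21) forces q21 = true.
Unit clause (!q31) forces q31 = false.
Unit clause (q32) forces q32 = true.
But (!q32) is also a unit clause — contradiction.
Either choice for q11 ends in contradiction.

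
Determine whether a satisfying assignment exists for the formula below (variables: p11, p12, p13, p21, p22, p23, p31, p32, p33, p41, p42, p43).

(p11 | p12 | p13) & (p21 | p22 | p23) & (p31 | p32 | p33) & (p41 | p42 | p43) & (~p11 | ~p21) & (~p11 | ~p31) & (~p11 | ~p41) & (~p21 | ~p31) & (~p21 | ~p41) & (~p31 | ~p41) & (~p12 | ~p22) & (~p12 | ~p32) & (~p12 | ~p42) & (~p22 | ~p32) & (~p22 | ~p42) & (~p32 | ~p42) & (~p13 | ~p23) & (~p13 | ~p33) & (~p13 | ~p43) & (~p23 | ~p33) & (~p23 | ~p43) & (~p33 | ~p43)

Unsatisfiable

Try p11 = 0.
Try p12 = 1.
Unit clause (~p22) forces p22 = 0.
Unit clause (~p32) forces p32 = 0.
Unit clause (~p42) forces p42 = 0.
Try p21 = 1.
Unit clause (~p31) forces p31 = 0.
Unit clause (p33) forces p33 = 1.
Unit clause (~p41) forces p41 = 0.
Unit clause (p43) forces p43 = 1.
That conflicts with the unit clause (~p43).
Backtrack on p21: now try p21 = 0.
Unit clause (p23) forces p23 = 1.
Unit clause (~p13) forces p13 = 0.
Unit clause (~p33) forces p33 = 0.
Unit clause (p31) forces p31 = 1.
Unit clause (~p41) forces p41 = 0.
Unit clause (p43) forces p43 = 1.
That conflicts with the unit clause (~p43).
Neither p21 = 1 nor p21 = 0 works.
Backtrack on p12: now try p12 = 0.
Unit clause (p13) forces p13 = 1.
Unit clause (~p23) forces p23 = 0.
Unit clause (~p33) forces p33 = 0.
Unit clause (~p43) forces p43 = 0.
Try p21 = 1.
Unit clause (~p31) forces p31 = 0.
Unit clause (p32) forces p32 = 1.
Unit clause (~p41) forces p41 = 0.
Unit clause (p42) forces p42 = 1.
That conflicts with the unit clause (~p42).
Backtrack on p21: now try p21 = 0.
Unit clause (p22) forces p22 = 1.
Unit clause (~p32) forces p32 = 0.
Unit clause (p31) forces p31 = 1.
Unit clause (~p41) forces p41 = 0.
Unit clause (p42) forces p42 = 1.
That conflicts with the unit clause (~p42).
Neither p21 = 1 nor p21 = 0 works.
Neither p12 = 1 nor p12 = 0 works.
Backtrack on p11: now try p11 = 1.
Unit clause (~p21) forces p21 = 0.
Unit clause (~p31) forces p31 = 0.
Unit clause (~p41) forces p41 = 0.
Try p22 = 1.
Unit clause (~p12) forces p12 = 0.
Unit clause (~p32) forces p32 = 0.
Unit clause (p33) forces p33 = 1.
Unit clause (~p42) forces p42 = 0.
Unit clause (p43) forces p43 = 1.
That conflicts with the unit clause (~p43).
Backtrack on p22: now try p22 = 0.
Unit clause (p23) forces p23 = 1.
Unit clause (~p13) forces p13 = 0.
Unit clause (~p33) forces p33 = 0.
Unit clause (p32) forces p32 = 1.
Unit clause (~p12) forces p12 = 0.
Unit clause (~p42) forces p42 = 0.
Unit clause (p43) forces p43 = 1.
That conflicts with the unit clause (~p43).
Neither p22 = 1 nor p22 = 0 works.
Neither p11 = 1 nor p11 = 0 works.
No assignment satisfies every clause.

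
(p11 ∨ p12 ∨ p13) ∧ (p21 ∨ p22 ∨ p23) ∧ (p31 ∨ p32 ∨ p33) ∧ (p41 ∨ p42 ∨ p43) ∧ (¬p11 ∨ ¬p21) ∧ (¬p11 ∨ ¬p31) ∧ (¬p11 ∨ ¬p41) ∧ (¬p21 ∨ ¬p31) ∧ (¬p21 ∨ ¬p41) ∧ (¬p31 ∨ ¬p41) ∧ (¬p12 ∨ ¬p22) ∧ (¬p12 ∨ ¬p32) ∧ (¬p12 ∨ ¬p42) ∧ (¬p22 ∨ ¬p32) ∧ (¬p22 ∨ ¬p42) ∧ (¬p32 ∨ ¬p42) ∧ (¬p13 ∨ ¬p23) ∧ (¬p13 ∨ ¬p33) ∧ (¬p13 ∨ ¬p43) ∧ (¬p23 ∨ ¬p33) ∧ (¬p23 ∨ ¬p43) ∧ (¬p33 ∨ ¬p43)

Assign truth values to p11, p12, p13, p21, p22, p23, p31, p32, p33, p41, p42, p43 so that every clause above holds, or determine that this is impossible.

UNSATISFIABLE

Branch on p11: set p11 = False.
Branch on p12: set p12 = True.
From the singleton clause (¬p22), p22 = False.
From the singleton clause (¬p32), p32 = False.
From the singleton clause (¬p42), p42 = False.
Branch on p21: set p21 = True.
From the singleton clause (¬p31), p31 = False.
From the singleton clause (p33), p33 = True.
From the singleton clause (¬p41), p41 = False.
From the singleton clause (p43), p43 = True.
That conflicts with the unit clause (¬p43).
So p21 must be the other value — set p21 = False.
From the singleton clause (p23), p23 = True.
From the singleton clause (¬p13), p13 = False.
From the singleton clause (¬p33), p33 = False.
From the singleton clause (p31), p31 = True.
From the singleton clause (¬p41), p41 = False.
From the singleton clause (p43), p43 = True.
That conflicts with the unit clause (¬p43).
Neither p21 = True nor p21 = False works.
So p12 must be the other value — set p12 = False.
From the singleton clause (p13), p13 = True.
From the singleton clause (¬p23), p23 = False.
From the singleton clause (¬p33), p33 = False.
From the singleton clause (¬p43), p43 = False.
Branch on p21: set p21 = True.
From the singleton clause (¬p31), p31 = False.
From the singleton clause (p32), p32 = True.
From the singleton clause (¬p41), p41 = False.
From the singleton clause (p42), p42 = True.
That conflicts with the unit clause (¬p42).
So p21 must be the other value — set p21 = False.
From the singleton clause (p22), p22 = True.
From the singleton clause (¬p32), p32 = False.
From the singleton clause (p31), p31 = True.
From the singleton clause (¬p41), p41 = False.
From the singleton clause (p42), p42 = True.
That conflicts with the unit clause (¬p42).
Neither p21 = True nor p21 = False works.
Neither p12 = True nor p12 = False works.
So p11 must be the other value — set p11 = True.
From the singleton clause (¬p21), p21 = False.
From the singleton clause (¬p31), p31 = False.
From the singleton clause (¬p41), p41 = False.
Branch on p22: set p22 = True.
From the singleton clause (¬p12), p12 = False.
From the singleton clause (¬p32), p32 = False.
From the singleton clause (p33), p33 = True.
From the singleton clause (¬p42), p42 = False.
From the singleton clause (p43), p43 = True.
That conflicts with the unit clause (¬p43).
So p22 must be the other value — set p22 = False.
From the singleton clause (p23), p23 = True.
From the singleton clause (¬p13), p13 = False.
From the singleton clause (¬p33), p33 = False.
From the singleton clause (p32), p32 = True.
From the singleton clause (¬p12), p12 = False.
From the singleton clause (¬p42), p42 = False.
From the singleton clause (p43), p43 = True.
That conflicts with the unit clause (¬p43).
Neither p22 = True nor p22 = False works.
Neither p11 = True nor p11 = False works.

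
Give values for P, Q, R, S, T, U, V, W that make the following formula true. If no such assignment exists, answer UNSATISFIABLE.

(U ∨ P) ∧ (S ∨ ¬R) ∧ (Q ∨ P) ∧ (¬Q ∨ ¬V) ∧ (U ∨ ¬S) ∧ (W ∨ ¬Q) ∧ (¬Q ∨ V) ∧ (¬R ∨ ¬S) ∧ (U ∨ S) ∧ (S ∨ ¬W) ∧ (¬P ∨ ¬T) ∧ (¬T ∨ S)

P: True; Q: False; R: False; S: True; T: False; U: True; V: False; W: True

Try U = True.
Try S = True.
From the singleton clause (¬R), R = False.
Try Q = False.
From the singleton clause (P), P = True.
From the singleton clause (¬T), T = False.
All clauses hold; V, W can take either value.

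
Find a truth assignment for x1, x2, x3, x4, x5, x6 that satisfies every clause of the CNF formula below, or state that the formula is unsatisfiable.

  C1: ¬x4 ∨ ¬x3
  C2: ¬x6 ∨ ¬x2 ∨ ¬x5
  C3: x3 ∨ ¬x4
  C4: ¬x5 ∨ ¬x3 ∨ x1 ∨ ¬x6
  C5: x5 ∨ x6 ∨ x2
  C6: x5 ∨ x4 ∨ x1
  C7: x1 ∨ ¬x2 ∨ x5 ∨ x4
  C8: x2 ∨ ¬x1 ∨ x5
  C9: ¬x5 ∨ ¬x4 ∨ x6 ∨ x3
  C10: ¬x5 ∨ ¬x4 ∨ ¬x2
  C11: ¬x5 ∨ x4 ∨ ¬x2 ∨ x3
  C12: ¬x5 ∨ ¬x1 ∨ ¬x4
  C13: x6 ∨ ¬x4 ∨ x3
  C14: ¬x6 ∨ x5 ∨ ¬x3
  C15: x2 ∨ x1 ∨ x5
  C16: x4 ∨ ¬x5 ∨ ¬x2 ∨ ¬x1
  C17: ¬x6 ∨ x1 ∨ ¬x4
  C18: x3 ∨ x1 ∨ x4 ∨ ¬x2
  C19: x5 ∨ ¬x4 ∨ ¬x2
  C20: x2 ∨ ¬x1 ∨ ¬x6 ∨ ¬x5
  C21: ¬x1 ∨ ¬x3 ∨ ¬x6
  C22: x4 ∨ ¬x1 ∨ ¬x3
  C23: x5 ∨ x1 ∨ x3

x1: False,  x2: False,  x3: True,  x4: False,  x5: True,  x6: False

Case x4 = False:
Case x5 = True:
Case x6 = False:
Case x2 = False:
Case x1 = False:
Every clause is now satisfied; x3 is unconstrained.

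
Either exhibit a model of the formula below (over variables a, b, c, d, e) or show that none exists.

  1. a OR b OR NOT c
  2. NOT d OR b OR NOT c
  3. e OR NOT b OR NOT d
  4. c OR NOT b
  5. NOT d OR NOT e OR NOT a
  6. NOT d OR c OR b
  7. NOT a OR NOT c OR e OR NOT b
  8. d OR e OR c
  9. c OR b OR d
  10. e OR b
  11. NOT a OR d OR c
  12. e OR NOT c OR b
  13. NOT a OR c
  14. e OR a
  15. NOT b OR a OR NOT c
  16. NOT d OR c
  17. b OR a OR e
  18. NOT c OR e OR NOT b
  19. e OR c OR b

Branch on c: set c = true.
Branch on a: set a = true.
Branch on d: set d = false.
Branch on e: set e = true.
All clauses hold; b can take either value.

a ↦ true,  b ↦ false,  c ↦ true,  d ↦ false,  e ↦ true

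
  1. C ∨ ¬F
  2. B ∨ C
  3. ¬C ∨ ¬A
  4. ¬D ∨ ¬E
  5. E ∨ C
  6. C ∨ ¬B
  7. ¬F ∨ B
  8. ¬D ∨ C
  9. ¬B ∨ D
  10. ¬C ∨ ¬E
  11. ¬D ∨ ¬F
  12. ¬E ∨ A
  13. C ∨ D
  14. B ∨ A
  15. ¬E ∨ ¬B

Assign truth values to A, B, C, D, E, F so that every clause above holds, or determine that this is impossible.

A=False,  B=True,  C=True,  D=True,  E=False,  F=False

Branch on C: set C = True.
(¬A) alone gives A = False.
(¬E) alone gives E = False.
(B) alone gives B = True.
(D) alone gives D = True.
(¬F) alone gives F = False.
All clauses are satisfied.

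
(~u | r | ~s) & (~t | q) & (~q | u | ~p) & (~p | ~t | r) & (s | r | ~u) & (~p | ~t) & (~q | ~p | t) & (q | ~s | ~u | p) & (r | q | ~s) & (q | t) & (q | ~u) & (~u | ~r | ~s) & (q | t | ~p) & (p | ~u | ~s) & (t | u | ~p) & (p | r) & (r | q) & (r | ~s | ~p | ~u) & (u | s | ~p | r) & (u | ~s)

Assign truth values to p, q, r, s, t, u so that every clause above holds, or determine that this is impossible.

Try t = 1.
From the singleton clause (q), q = 1.
From the singleton clause (~p), p = 0.
From the singleton clause (r), r = 1.
Try u = 0.
From the singleton clause (~s), s = 0.
This assignment satisfies each clause.

p: 0, q: 1, r: 1, s: 0, t: 1, u: 0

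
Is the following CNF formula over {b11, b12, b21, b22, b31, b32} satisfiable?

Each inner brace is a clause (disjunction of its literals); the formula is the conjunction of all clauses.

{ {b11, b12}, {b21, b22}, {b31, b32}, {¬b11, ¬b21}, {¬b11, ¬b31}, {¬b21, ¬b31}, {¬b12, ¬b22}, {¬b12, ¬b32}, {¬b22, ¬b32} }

Try b11 = True.
(¬b21) alone gives b21 = False.
(b22) alone gives b22 = True.
(¬b31) alone gives b31 = False.
(b32) alone gives b32 = True.
But (¬b32) is also a unit clause — contradiction.
Undo b11 and try b11 = False.
(b12) alone gives b12 = True.
(¬b22) alone gives b22 = False.
(b21) alone gives b21 = True.
(¬b31) alone gives b31 = False.
(b32) alone gives b32 = True.
But (¬b32) is also a unit clause — contradiction.
Both values of b11 lead to a conflict.
No assignment satisfies every clause.

No, unsatisfiable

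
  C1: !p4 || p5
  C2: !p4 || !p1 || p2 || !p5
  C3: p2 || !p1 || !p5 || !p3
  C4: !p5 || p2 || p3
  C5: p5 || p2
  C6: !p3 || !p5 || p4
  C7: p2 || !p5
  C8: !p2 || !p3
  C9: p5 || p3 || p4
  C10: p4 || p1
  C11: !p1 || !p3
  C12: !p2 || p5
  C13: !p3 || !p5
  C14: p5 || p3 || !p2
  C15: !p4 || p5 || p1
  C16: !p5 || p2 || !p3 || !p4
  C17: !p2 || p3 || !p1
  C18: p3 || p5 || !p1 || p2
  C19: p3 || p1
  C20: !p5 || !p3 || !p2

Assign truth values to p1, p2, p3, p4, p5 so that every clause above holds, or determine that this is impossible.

Try p4 = false.
From the singleton clause (p1), p1 = true.
From the singleton clause (!p3), p3 = false.
From the singleton clause (p5), p5 = true.
From the singleton clause (p2), p2 = true.
But (!p2) is also a unit clause — contradiction.
Undo p4 and try p4 = true.
From the singleton clause (p5), p5 = true.
From the singleton clause (p2), p2 = true.
From the singleton clause (!p3), p3 = false.
From the singleton clause (!p1), p1 = false.
But (p1) is also a unit clause — contradiction.
Neither p4 = true nor p4 = false works.

UNSATISFIABLE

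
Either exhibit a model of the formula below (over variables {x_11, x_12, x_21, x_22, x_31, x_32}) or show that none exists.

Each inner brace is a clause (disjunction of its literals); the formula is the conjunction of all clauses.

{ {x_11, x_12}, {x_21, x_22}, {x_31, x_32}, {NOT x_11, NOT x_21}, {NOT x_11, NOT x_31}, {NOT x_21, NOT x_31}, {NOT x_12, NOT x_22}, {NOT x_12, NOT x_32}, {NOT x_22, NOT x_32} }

Try x_11 = true.
(NOT x_21) alone gives x_21 = false.
(x_22) alone gives x_22 = true.
(NOT x_31) alone gives x_31 = false.
(x_32) alone gives x_32 = true.
That conflicts with the unit clause (NOT x_32).
That branch fails; take x_11 = false instead.
(x_12) alone gives x_12 = true.
(NOT x_22) alone gives x_22 = false.
(x_21) alone gives x_21 = true.
(NOT x_31) alone gives x_31 = false.
(x_32) alone gives x_32 = true.
That conflicts with the unit clause (NOT x_32).
Either choice for x_11 ends in contradiction.

UNSATISFIABLE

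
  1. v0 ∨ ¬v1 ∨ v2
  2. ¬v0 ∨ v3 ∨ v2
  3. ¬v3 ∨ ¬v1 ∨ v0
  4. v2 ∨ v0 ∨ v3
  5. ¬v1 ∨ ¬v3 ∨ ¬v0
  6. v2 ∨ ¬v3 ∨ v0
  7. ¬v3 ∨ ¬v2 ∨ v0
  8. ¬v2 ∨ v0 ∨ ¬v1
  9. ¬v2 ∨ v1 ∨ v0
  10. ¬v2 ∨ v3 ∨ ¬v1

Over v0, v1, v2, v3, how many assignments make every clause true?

3

There are 2^4 = 16 truth assignments over (v0, v1, v2, v3).
Split on v1. With v1 = True, the clauses containing v1 are satisfied and ¬v1 drops from the rest; 0 of the 2^3 = 8 assignments to the other variables satisfy what remains.
With v1 = False, by the same count on the reduced clause set, 3 assignments work.
Total: 0 + 3 = 3.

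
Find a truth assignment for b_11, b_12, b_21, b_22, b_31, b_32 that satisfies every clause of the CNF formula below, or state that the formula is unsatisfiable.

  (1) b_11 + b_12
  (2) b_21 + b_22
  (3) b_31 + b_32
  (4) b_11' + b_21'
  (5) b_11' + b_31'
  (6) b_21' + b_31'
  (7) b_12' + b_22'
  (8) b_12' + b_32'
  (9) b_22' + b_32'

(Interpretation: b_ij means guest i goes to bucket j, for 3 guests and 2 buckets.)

UNSATISFIABLE

Branch on b_11: set b_11 = 1.
Unit clause (b_21') forces b_21 = 0.
Unit clause (b_22) forces b_22 = 1.
Unit clause (b_31') forces b_31 = 0.
Unit clause (b_32) forces b_32 = 1.
That conflicts with the unit clause (b_32').
That branch fails; take b_11 = 0 instead.
Unit clause (b_12) forces b_12 = 1.
Unit clause (b_22') forces b_22 = 0.
Unit clause (b_21) forces b_21 = 1.
Unit clause (b_31') forces b_31 = 0.
Unit clause (b_32) forces b_32 = 1.
That conflicts with the unit clause (b_32').
Either choice for b_11 ends in contradiction.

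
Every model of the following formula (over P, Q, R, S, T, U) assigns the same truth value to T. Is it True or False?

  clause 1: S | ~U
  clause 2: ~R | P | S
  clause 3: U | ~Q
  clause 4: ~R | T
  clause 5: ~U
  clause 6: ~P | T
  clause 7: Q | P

Suppose T = 0.
From the singleton clause (~R), R = 0.
From the singleton clause (~U), U = 0.
From the singleton clause (~Q), Q = 0.
From the singleton clause (~P), P = 0.
But (P) is also a unit clause — contradiction.
So every satisfying assignment has T = True.

True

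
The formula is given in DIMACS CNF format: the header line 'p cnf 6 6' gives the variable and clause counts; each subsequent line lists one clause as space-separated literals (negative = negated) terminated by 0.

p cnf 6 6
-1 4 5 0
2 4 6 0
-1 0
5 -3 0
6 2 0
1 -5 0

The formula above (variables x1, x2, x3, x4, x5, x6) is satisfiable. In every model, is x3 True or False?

False

Suppose x3 = True.
From the singleton clause (¬x1), x1 = False.
From the singleton clause (x5), x5 = True.
But (¬x5) is also a unit clause — contradiction.
So every satisfying assignment has x3 = False.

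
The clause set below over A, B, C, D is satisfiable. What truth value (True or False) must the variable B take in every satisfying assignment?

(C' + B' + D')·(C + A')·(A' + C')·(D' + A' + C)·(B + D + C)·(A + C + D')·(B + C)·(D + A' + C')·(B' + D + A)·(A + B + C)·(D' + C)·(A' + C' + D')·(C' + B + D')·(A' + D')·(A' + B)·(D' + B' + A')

Suppose B = 1.
Case C = 0:
From the singleton clause (A'), A = 0.
From the singleton clause (D'), D = 0.
That conflicts with the unit clause (D).
So C must be the other value — set C = 1.
From the singleton clause (D'), D = 0.
From the singleton clause (A'), A = 0.
That conflicts with the unit clause (A).
Neither C = 1 nor C = 0 works.
So every satisfying assignment has B = False.

False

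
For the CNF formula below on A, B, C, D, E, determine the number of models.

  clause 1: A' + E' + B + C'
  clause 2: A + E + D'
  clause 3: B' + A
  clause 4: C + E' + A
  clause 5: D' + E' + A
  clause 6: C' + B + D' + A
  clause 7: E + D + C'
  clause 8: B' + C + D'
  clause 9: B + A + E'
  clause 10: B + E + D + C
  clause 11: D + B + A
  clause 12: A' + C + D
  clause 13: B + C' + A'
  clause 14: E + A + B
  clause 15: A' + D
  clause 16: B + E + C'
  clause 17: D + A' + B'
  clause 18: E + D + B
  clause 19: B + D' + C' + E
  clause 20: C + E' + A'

There are 2^5 = 32 truth assignments over (A, B, C, D, E).
Split on D. With D = 1, the clauses containing D are satisfied and D' drops from the rest; 3 of the 2^4 = 16 assignments to the other variables satisfy what remains.
With D = 0, by the same count on the reduced clause set, 0 assignments work.
Total: 3 + 0 = 3.

3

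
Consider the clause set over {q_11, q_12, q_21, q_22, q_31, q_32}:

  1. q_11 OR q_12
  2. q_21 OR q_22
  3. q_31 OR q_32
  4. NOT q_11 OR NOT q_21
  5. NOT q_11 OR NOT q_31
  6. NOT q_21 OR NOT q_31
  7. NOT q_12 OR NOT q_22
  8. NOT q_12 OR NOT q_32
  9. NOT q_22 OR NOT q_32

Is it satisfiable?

Suppose q_11 = true.
From the singleton clause (NOT q_21), q_21 = false.
From the singleton clause (q_22), q_22 = true.
From the singleton clause (NOT q_31), q_31 = false.
From the singleton clause (q_32), q_32 = true.
That conflicts with the unit clause (NOT q_32).
Backtrack on q_11: now try q_11 = false.
From the singleton clause (q_12), q_12 = true.
From the singleton clause (NOT q_22), q_22 = false.
From the singleton clause (q_21), q_21 = true.
From the singleton clause (NOT q_31), q_31 = false.
From the singleton clause (q_32), q_32 = true.
That conflicts with the unit clause (NOT q_32).
Neither q_11 = true nor q_11 = false works.
No assignment satisfies every clause.

No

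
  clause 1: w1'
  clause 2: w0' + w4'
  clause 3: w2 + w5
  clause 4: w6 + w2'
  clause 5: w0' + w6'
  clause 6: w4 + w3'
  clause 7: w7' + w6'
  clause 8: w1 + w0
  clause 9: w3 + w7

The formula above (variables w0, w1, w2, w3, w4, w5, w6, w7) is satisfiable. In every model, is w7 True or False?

True

Suppose w7 = 0.
Unit clause (w1') forces w1 = 0.
Unit clause (w0) forces w0 = 1.
Unit clause (w4') forces w4 = 0.
Unit clause (w6') forces w6 = 0.
Unit clause (w2') forces w2 = 0.
Unit clause (w5) forces w5 = 1.
Unit clause (w3') forces w3 = 0.
But (w3) is also a unit clause — contradiction.
So every satisfying assignment has w7 = True.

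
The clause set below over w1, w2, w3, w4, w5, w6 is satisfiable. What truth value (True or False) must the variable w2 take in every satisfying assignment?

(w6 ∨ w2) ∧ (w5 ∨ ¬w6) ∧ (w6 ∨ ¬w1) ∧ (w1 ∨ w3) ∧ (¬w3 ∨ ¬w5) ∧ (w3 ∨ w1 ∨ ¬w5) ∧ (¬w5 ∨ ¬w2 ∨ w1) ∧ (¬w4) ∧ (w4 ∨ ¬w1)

Suppose w2 = False.
(w6) alone gives w6 = True.
(w5) alone gives w5 = True.
(¬w3) alone gives w3 = False.
(w1) alone gives w1 = True.
(¬w4) alone gives w4 = False.
That conflicts with the unit clause (w4).
So every satisfying assignment has w2 = True.

True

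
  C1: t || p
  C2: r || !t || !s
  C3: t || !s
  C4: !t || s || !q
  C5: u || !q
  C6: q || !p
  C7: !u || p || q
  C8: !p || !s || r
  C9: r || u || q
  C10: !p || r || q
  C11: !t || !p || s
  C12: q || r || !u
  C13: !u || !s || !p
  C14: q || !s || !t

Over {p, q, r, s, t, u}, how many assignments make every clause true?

4

There are 2^6 = 64 truth assignments over (p, q, r, s, t, u).
Split on r. With r = true, the clauses containing r are satisfied and !r drops from the rest; 3 of the 2^5 = 32 assignments to the other variables satisfy what remains.
With r = false, by the same count on the reduced clause set, 1 assignment works.
(One model: p=F, q=F, r=T, s=F, t=T, u=F.)
Total: 3 + 1 = 4.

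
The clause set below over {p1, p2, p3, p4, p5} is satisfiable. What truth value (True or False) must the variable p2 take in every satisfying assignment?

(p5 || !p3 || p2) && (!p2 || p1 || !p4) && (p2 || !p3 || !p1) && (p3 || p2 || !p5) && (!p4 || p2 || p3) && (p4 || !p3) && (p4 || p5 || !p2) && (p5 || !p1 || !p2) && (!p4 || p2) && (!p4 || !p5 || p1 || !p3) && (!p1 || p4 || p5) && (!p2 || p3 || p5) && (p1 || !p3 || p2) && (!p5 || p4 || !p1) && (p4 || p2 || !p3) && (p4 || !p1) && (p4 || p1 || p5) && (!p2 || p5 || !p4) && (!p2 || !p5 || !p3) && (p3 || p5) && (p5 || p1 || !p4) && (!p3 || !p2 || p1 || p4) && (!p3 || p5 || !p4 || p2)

Suppose p2 = false.
The clause (!p4) is unit, so p4 = false.
The clause (!p3) is unit, so p3 = false.
The clause (!p5) is unit, so p5 = false.
That conflicts with the unit clause (p5).
So every satisfying assignment has p2 = True.

True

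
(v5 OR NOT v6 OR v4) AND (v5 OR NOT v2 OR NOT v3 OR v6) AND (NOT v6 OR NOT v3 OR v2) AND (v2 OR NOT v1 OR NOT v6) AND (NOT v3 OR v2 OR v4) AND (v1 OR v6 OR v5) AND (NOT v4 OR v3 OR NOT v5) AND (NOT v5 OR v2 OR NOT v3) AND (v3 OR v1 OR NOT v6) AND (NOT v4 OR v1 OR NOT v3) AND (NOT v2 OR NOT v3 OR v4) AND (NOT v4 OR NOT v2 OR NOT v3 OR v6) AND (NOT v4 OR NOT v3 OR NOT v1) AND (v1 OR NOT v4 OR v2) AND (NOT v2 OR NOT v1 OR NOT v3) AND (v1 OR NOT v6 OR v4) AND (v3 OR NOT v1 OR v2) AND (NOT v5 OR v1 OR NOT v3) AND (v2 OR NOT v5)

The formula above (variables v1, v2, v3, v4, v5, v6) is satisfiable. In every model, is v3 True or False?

Suppose v3 = true.
Branch on v6: set v6 = false.
Branch on v5: set v5 = true.
The clause (v2) is unit, so v2 = true.
The clause (v4) is unit, so v4 = true.
But (NOT v4) is also a unit clause — contradiction.
That branch fails; take v5 = false instead.
The clause (NOT v2) is unit, so v2 = false.
The clause (v4) is unit, so v4 = true.
The clause (v1) is unit, so v1 = true.
But (NOT v1) is also a unit clause — contradiction.
Neither v5 = true nor v5 = false works.
That branch fails; take v6 = true instead.
The clause (v2) is unit, so v2 = true.
The clause (v4) is unit, so v4 = true.
The clause (v1) is unit, so v1 = true.
But (NOT v1) is also a unit clause — contradiction.
Neither v6 = true nor v6 = false works.
So every satisfying assignment has v3 = False.

False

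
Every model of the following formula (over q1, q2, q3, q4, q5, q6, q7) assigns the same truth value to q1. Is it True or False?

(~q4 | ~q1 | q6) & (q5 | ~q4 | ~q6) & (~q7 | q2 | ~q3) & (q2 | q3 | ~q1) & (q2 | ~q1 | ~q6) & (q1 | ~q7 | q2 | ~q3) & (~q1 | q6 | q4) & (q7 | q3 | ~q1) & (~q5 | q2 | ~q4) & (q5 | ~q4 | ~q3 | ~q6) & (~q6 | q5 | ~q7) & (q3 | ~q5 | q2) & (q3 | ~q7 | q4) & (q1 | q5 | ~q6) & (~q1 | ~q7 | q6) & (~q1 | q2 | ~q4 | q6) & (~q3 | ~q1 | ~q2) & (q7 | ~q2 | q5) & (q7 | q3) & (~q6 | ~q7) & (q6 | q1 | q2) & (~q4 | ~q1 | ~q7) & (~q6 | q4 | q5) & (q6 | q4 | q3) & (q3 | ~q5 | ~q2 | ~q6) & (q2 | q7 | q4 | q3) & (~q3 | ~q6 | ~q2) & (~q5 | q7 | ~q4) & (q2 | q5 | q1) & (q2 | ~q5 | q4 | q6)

Suppose q1 = 1.
Branch on q4: set q4 = 0.
Unit clause (q6) forces q6 = 1.
Unit clause (q2) forces q2 = 1.
Unit clause (~q3) forces q3 = 0.
Unit clause (q7) forces q7 = 1.
Now (~q7) is unsatisfied and unit — conflict.
Undo q4 and try q4 = 1.
Unit clause (q6) forces q6 = 1.
Unit clause (q5) forces q5 = 1.
Unit clause (q2) forces q2 = 1.
Unit clause (~q3) forces q3 = 0.
Now (q3) is unsatisfied and unit — conflict.
Either choice for q4 ends in contradiction.
So every satisfying assignment has q1 = False.

False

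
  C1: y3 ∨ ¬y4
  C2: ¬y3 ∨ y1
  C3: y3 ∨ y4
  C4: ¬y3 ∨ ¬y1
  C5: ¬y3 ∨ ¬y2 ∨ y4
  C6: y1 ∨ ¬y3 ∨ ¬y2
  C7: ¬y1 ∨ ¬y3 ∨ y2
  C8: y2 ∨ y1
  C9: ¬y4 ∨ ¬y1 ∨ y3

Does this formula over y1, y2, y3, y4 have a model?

Branch on y3: set y3 = True.
(y1) alone gives y1 = True.
That conflicts with the unit clause (¬y1).
Undo y3 and try y3 = False.
(¬y4) alone gives y4 = False.
That conflicts with the unit clause (y4).
Neither y3 = True nor y3 = False works.
No assignment satisfies every clause.

No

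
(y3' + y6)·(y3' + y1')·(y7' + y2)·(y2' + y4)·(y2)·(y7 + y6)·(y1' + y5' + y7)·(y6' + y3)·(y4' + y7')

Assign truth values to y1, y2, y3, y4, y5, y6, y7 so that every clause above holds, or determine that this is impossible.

y1=0, y2=1, y3=1, y4=1, y5=1, y6=1, y7=0

(y2) alone gives y2 = 1.
(y4) alone gives y4 = 1.
(y7') alone gives y7 = 0.
(y6) alone gives y6 = 1.
(y3) alone gives y3 = 1.
(y1') alone gives y1 = 0.
All clauses hold; y5 can take either value.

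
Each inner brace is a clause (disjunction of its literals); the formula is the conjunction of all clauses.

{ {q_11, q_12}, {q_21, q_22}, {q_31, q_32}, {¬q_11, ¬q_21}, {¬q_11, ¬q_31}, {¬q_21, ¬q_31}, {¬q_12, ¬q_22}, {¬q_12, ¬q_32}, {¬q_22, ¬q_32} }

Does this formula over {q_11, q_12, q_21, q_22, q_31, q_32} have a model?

No, unsatisfiable

Try q_11 = True.
From the singleton clause (¬q_21), q_21 = False.
From the singleton clause (q_22), q_22 = True.
From the singleton clause (¬q_31), q_31 = False.
From the singleton clause (q_32), q_32 = True.
But (¬q_32) is also a unit clause — contradiction.
So q_11 must be the other value — set q_11 = False.
From the singleton clause (q_12), q_12 = True.
From the singleton clause (¬q_22), q_22 = False.
From the singleton clause (q_21), q_21 = True.
From the singleton clause (¬q_31), q_31 = False.
From the singleton clause (q_32), q_32 = True.
But (¬q_32) is also a unit clause — contradiction.
Either choice for q_11 ends in contradiction.
No assignment satisfies every clause.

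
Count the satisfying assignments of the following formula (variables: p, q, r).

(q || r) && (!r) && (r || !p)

There are 2^3 = 8 truth assignments over (p, q, r).
Check each against the 3 clauses (columns in the order p, q, r):
  F F F  ✗ fails (q || r)
  F F T  ✗ fails (!r)
  F T F  ✓ satisfies all
  F T T  ✗ fails (!r)
  T F F  ✗ fails (q || r)
  T F T  ✗ fails (!r)
  T T F  ✗ fails (r || !p)
  T T T  ✗ fails (!r)
1 of the 8 rows is a model.

1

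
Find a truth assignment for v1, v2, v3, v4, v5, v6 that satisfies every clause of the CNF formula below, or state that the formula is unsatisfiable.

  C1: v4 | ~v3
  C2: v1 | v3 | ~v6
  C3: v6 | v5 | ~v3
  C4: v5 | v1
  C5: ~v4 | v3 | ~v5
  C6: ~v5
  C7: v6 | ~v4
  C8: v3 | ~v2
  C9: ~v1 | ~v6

(~v5) alone gives v5 = 0.
(v1) alone gives v1 = 1.
(~v6) alone gives v6 = 0.
(~v3) alone gives v3 = 0.
(~v4) alone gives v4 = 0.
(~v2) alone gives v2 = 0.
All clauses are satisfied.

v1=1, v2=0, v3=0, v4=0, v5=0, v6=0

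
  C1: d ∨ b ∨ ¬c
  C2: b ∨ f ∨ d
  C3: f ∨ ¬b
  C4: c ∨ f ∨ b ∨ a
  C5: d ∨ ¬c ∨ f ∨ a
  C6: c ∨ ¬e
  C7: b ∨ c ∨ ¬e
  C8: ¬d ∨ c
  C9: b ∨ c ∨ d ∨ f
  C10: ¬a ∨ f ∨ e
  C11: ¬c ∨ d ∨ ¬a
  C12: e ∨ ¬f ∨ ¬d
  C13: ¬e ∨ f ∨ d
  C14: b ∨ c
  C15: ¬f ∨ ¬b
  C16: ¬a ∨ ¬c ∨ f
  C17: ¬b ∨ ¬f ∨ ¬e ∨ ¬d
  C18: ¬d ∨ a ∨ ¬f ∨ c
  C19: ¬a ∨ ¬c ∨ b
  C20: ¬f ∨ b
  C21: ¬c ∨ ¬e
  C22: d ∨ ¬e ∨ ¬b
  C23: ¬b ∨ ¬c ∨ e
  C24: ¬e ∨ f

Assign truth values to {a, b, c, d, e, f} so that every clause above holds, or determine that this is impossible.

a=False,  b=False,  c=True,  d=True,  e=False,  f=False

Suppose f = False.
(¬b) alone gives b = False.
(d) alone gives d = True.
(c) alone gives c = True.
(¬a) alone gives a = False.
(¬e) alone gives e = False.
This assignment satisfies each clause.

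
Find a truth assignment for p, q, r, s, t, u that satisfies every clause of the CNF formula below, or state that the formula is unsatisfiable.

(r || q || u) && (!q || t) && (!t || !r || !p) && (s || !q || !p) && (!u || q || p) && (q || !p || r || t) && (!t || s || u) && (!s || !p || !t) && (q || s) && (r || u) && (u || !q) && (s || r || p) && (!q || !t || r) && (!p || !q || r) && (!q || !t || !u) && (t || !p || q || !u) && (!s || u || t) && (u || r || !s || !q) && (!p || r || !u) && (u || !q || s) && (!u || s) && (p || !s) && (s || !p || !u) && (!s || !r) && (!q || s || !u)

Suppose q = false.
(s) alone gives s = true.
(p) alone gives p = true.
(!t) alone gives t = false.
(r) alone gives r = true.
Now (!r) is unsatisfied and unit — conflict.
That branch fails; take q = true instead.
(t) alone gives t = true.
(u) alone gives u = true.
Now (!u) is unsatisfied and unit — conflict.
Either choice for q ends in contradiction.

UNSATISFIABLE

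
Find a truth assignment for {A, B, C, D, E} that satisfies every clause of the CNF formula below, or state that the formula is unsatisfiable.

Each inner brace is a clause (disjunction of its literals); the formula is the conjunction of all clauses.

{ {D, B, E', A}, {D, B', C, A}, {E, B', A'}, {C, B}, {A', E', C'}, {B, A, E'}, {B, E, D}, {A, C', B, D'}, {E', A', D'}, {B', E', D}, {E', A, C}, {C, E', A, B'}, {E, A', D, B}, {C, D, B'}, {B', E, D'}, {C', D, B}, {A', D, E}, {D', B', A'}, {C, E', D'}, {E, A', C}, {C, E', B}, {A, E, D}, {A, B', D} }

Case C = 1:
Case A = 0:
Case B = 1:
(D) alone gives D = 1.
(E) alone gives E = 1.
Every clause now holds.

A: 0,  B: 1,  C: 1,  D: 1,  E: 1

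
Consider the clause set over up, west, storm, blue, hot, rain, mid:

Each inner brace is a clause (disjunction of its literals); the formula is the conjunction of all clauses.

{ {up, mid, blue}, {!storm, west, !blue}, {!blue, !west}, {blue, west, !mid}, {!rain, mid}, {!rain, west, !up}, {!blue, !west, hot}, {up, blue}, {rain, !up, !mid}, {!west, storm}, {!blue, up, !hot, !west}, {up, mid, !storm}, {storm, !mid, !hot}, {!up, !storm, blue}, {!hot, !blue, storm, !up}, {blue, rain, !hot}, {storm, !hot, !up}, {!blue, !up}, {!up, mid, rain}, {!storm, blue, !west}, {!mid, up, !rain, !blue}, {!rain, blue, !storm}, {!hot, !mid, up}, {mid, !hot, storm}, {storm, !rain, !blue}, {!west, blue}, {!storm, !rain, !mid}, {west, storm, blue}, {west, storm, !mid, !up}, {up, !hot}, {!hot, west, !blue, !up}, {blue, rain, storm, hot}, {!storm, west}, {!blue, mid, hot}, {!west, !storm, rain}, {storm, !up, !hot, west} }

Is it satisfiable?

Yes, satisfiable

Try blue = true.
Unit clause (!west) forces west = false.
Unit clause (!storm) forces storm = false.
Unit clause (!up) forces up = false.
Unit clause (!rain) forces rain = false.
Unit clause (!hot) forces hot = false.
Unit clause (mid) forces mid = true.
This assignment satisfies each clause.
A satisfying assignment: up=false, west=false, storm=false, blue=true, hot=false, rain=false, mid=true.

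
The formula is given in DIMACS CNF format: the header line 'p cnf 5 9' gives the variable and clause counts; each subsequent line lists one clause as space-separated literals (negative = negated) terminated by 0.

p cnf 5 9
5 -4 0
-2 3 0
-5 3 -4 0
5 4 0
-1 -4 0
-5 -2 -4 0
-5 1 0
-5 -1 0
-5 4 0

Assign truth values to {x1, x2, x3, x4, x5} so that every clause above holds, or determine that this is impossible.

UNSATISFIABLE

Try x5 = True.
From the singleton clause (x1), x1 = True.
That conflicts with the unit clause (¬x1).
So x5 must be the other value — set x5 = False.
From the singleton clause (¬x4), x4 = False.
That conflicts with the unit clause (x4).
Both values of x5 lead to a conflict.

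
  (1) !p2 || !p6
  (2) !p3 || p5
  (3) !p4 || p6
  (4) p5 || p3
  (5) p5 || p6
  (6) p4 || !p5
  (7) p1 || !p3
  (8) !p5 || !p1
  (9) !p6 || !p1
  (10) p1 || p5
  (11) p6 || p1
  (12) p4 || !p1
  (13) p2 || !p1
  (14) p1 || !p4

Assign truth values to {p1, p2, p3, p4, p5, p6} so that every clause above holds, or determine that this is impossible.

Case p2 = false:
Unit clause (!p1) forces p1 = false.
Unit clause (!p3) forces p3 = false.
Unit clause (p5) forces p5 = true.
Unit clause (p4) forces p4 = true.
Now (!p4) is unsatisfied and unit — conflict.
Undo p2 and try p2 = true.
Unit clause (!p6) forces p6 = false.
Unit clause (!p4) forces p4 = false.
Unit clause (p5) forces p5 = true.
Now (!p5) is unsatisfied and unit — conflict.
Both values of p2 lead to a conflict.

UNSATISFIABLE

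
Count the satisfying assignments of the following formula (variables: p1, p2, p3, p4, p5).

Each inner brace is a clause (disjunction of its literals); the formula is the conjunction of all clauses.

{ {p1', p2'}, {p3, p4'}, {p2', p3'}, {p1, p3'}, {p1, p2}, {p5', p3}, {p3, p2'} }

5

There are 2^5 = 32 truth assignments over (p1, p2, p3, p4, p5).
Split on p5. With p5 = 1, the clauses containing p5 are satisfied and p5' drops from the rest; 2 of the 2^4 = 16 assignments to the other variables satisfy what remains.
With p5 = 0, by the same count on the reduced clause set, 3 assignments work.
(One model: p1=T, p2=F, p3=F, p4=F, p5=F.)
Total: 2 + 3 = 5.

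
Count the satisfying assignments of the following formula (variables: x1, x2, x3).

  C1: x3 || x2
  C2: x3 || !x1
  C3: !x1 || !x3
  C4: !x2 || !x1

3

There are 2^3 = 8 truth assignments over (x1, x2, x3).
Check each against the 4 clauses (columns in the order x1, x2, x3):
  F F F  ✗ fails (x3 || x2)
  F F T  ✓ satisfies all
  F T F  ✓ satisfies all
  F T T  ✓ satisfies all
  T F F  ✗ fails (x3 || x2)
  T F T  ✗ fails (!x1 || !x3)
  T T F  ✗ fails (x3 || !x1)
  T T T  ✗ fails (!x1 || !x3)
3 of the 8 rows are models.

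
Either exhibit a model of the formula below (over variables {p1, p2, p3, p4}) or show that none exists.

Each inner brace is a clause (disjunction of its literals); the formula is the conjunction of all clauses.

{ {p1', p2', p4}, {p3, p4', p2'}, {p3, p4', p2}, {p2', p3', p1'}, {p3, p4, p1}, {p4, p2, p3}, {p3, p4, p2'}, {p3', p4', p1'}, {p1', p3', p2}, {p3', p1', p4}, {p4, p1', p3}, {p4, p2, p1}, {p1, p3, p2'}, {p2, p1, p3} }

p1=0,  p2=0,  p3=1,  p4=1

Branch on p1: set p1 = 0.
Branch on p3: set p3 = 1.
Branch on p4: set p4 = 1.
Every clause is now satisfied; p2 is unconstrained.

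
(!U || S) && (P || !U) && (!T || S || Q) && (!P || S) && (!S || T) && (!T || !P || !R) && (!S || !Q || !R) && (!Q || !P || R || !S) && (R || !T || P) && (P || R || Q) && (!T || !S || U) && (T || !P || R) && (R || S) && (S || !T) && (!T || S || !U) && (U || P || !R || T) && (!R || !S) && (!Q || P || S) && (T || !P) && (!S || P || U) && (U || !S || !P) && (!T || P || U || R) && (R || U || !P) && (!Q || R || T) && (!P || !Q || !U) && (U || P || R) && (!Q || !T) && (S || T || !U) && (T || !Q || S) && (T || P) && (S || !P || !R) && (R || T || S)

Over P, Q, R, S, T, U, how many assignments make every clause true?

There are 2^6 = 64 truth assignments over (P, Q, R, S, T, U).
Split on S. With S = true, the clauses containing S are satisfied and !S drops from the rest; 1 of the 2^5 = 32 assignments to the other variables satisfy what remains.
With S = false, by the same count on the reduced clause set, 0 assignments work.
(One model: P=T, Q=F, R=F, S=T, T=T, U=T.)
Total: 1 + 0 = 1.

1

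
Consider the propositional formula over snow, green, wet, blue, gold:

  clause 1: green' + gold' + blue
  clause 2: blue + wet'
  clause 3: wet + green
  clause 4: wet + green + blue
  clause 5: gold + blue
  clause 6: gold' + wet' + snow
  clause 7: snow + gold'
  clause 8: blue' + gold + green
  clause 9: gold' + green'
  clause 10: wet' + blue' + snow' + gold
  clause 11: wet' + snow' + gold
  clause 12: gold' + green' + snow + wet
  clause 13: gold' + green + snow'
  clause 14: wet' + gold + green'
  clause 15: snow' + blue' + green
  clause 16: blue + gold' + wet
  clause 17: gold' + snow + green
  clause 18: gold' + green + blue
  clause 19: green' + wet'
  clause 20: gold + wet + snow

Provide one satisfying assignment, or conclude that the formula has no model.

snow=1, green=1, wet=0, blue=1, gold=0

Try blue = 1.
Try wet = 0.
(green) alone gives green = 1.
(gold') alone gives gold = 0.
(snow) alone gives snow = 1.
All clauses are satisfied.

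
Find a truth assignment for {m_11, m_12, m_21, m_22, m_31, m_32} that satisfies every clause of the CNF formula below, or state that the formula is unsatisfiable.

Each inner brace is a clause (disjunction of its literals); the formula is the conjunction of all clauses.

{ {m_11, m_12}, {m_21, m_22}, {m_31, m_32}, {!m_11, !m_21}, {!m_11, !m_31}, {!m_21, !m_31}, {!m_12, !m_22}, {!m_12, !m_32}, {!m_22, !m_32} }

UNSATISFIABLE

Suppose m_11 = true.
(!m_21) alone gives m_21 = false.
(m_22) alone gives m_22 = true.
(!m_31) alone gives m_31 = false.
(m_32) alone gives m_32 = true.
But (!m_32) is also a unit clause — contradiction.
Backtrack on m_11: now try m_11 = false.
(m_12) alone gives m_12 = true.
(!m_22) alone gives m_22 = false.
(m_21) alone gives m_21 = true.
(!m_31) alone gives m_31 = false.
(m_32) alone gives m_32 = true.
But (!m_32) is also a unit clause — contradiction.
Neither m_11 = true nor m_11 = false works.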